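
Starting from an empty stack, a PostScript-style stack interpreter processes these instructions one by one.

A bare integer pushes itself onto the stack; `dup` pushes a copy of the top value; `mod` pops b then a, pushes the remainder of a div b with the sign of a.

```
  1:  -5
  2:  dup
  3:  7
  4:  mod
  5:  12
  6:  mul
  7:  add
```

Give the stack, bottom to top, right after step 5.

-5  -> [-5]
dup -> [-5, -5]
7   -> [-5, -5, 7]
mod -> [-5, -5]
12  -> [-5, -5, 12]

[-5, -5, 12]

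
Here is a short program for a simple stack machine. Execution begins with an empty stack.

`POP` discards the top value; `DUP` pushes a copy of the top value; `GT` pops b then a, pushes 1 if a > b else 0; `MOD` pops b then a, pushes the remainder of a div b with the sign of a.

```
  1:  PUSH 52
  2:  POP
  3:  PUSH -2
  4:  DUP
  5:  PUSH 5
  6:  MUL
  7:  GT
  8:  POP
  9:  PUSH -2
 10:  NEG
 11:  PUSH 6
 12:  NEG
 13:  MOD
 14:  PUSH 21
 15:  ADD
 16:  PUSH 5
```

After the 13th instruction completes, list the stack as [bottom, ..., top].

PUSH 52 -> 52
POP     -> (empty)
PUSH -2 -> -2
DUP     -> -2 -2
PUSH 5  -> -2 -2 5
MUL     -> -2 -10
GT      -> 1
POP     -> (empty)
PUSH -2 -> -2
NEG     -> 2
PUSH 6  -> 2 6
NEG     -> 2 -6
MOD     -> 2

[2]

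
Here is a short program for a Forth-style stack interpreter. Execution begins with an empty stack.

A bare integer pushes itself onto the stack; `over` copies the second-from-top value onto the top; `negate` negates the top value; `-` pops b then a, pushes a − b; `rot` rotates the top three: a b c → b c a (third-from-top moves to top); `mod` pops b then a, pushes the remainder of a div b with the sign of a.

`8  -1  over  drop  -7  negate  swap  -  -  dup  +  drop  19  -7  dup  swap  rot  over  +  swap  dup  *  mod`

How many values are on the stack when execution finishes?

8      → 8
-1     → 8 -1
over   → 8 -1 8
drop   → 8 -1
-7     → 8 -1 -7
negate → 8 -1 7
swap   → 8 7 -1
-      → 8 8
-      → 0
dup    → 0 0
+      → 0
drop   → (empty)
19     → 19
-7     → 19 -7
dup    → 19 -7 -7
swap   → 19 -7 -7
rot    → -7 -7 19
over   → -7 -7 19 -7
+      → -7 -7 12
swap   → -7 12 -7
dup    → -7 12 -7 -7
*      → -7 12 49
mod    → -7 12

2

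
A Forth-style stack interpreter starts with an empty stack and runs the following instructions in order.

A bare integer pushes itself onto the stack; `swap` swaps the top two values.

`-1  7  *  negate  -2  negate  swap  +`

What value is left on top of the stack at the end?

-1     → -1
7      → -1 7
*      → -7
negate → 7
-2     → 7 -2
negate → 7 2
swap   → 2 7
+      → 9

9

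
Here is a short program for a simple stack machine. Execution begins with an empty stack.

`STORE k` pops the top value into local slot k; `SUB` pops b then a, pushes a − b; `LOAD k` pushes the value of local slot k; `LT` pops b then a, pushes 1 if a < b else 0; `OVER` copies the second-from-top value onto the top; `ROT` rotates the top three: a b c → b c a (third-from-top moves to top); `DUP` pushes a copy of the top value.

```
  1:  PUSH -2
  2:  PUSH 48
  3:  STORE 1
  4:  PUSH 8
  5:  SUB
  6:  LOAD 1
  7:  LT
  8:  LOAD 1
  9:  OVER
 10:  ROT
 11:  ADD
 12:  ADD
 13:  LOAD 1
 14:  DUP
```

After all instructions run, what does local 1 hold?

PUSH -2 → [-2]
PUSH 48 → [-2, 48]
STORE 1 → [-2]
PUSH 8  → [-2, 8]
SUB     → [-10]
LOAD 1  → [-10, 48]
LT      → [1]
LOAD 1  → [1, 48]
OVER    → [1, 48, 1]
ROT     → [48, 1, 1]
ADD     → [48, 2]
ADD     → [50]
LOAD 1  → [50, 48]
DUP     → [50, 48, 48]

48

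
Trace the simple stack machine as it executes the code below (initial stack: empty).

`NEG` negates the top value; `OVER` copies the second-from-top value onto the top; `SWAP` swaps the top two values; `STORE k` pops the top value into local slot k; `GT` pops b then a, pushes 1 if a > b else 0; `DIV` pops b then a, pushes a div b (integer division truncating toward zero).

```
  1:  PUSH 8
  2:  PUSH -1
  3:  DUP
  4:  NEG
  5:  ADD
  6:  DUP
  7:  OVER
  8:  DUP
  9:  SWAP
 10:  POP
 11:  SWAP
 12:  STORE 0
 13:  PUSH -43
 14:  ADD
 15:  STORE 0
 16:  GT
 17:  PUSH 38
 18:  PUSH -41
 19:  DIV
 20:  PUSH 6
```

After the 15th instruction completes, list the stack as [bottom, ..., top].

PUSH 8   : 8
PUSH -1  : 8 -1
DUP      : 8 -1 -1
NEG      : 8 -1 1
ADD      : 8 0
DUP      : 8 0 0
OVER     : 8 0 0 0
DUP      : 8 0 0 0 0
SWAP     : 8 0 0 0 0
POP      : 8 0 0 0
SWAP     : 8 0 0 0
STORE 0  : 8 0 0
PUSH -43 : 8 0 0 -43
ADD      : 8 0 -43
STORE 0  : 8 0

[8, 0]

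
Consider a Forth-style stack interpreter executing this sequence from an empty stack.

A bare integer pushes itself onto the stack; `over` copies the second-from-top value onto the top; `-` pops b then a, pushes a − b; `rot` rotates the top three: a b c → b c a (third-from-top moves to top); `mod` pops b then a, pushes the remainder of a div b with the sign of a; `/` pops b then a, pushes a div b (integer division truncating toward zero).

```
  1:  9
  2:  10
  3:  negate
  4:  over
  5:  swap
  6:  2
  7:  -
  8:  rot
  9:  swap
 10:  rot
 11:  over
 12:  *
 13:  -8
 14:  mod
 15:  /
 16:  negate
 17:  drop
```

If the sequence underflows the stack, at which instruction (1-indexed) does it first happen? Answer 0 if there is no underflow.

0

9      -> 9
10     -> 9 10
negate -> 9 -10
over   -> 9 -10 9
swap   -> 9 9 -10
2      -> 9 9 -10 2
-      -> 9 9 -12
rot    -> 9 -12 9
swap   -> 9 9 -12
rot    -> 9 -12 9
over   -> 9 -12 9 -12
*      -> 9 -12 -108
-8     -> 9 -12 -108 -8
mod    -> 9 -12 -4
/      -> 9 3
negate -> 9 -3
drop   -> 9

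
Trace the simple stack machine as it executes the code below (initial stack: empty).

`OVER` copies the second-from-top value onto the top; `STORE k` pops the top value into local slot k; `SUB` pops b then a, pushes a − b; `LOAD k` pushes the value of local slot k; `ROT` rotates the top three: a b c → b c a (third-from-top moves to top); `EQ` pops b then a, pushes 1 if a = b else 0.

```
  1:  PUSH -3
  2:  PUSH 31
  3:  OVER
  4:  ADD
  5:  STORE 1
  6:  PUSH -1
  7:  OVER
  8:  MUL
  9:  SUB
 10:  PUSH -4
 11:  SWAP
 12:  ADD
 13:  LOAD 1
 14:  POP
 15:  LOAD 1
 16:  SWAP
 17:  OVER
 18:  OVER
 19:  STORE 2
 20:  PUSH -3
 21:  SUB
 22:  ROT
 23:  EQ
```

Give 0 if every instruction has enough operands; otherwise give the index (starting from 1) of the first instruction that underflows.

PUSH -3 → [-3]
PUSH 31 → [-3, 31]
OVER    → [-3, 31, -3]
ADD     → [-3, 28]
STORE 1 → [-3]
PUSH -1 → [-3, -1]
OVER    → [-3, -1, -3]
MUL     → [-3, 3]
SUB     → [-6]
PUSH -4 → [-6, -4]
SWAP    → [-4, -6]
ADD     → [-10]
LOAD 1  → [-10, 28]
POP     → [-10]
LOAD 1  → [-10, 28]
SWAP    → [28, -10]
OVER    → [28, -10, 28]
OVER    → [28, -10, 28, -10]
STORE 2 → [28, -10, 28]
PUSH -3 → [28, -10, 28, -3]
SUB     → [28, -10, 31]
ROT     → [-10, 31, 28]
EQ      → [-10, 0]

0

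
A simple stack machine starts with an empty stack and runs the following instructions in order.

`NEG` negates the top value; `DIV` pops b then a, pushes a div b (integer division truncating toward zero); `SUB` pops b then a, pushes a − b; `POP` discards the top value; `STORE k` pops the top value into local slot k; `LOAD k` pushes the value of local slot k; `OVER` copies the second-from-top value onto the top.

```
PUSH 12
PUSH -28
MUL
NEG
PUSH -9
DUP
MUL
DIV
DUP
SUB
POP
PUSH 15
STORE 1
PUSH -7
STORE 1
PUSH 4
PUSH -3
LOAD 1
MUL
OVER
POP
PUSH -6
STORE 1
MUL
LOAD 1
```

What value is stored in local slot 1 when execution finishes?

-6

PUSH 12  → 12
PUSH -28 → 12 -28
MUL      → -336
NEG      → 336
PUSH -9  → 336 -9
DUP      → 336 -9 -9
MUL      → 336 81
DIV      → 4
DUP      → 4 4
SUB      → 0
POP      → (empty)
PUSH 15  → 15
STORE 1  → (empty)
PUSH -7  → -7
STORE 1  → (empty)
PUSH 4   → 4
PUSH -3  → 4 -3
LOAD 1   → 4 -3 -7
MUL      → 4 21
OVER     → 4 21 4
POP      → 4 21
PUSH -6  → 4 21 -6
STORE 1  → 4 21
MUL      → 84
LOAD 1   → 84 -6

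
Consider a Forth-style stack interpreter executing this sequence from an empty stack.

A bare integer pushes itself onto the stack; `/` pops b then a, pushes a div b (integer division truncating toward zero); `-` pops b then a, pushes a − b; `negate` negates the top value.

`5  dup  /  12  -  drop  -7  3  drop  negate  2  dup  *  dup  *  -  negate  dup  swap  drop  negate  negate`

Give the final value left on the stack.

5       5
dup     5 5
/       1
12      1 12
-       -11
drop    (empty)
-7      -7
3       -7 3
drop    -7
negate  7
2       7 2
dup     7 2 2
*       7 4
dup     7 4 4
*       7 16
-       -9
negate  9
dup     9 9
swap    9 9
drop    9
negate  -9
negate  9

9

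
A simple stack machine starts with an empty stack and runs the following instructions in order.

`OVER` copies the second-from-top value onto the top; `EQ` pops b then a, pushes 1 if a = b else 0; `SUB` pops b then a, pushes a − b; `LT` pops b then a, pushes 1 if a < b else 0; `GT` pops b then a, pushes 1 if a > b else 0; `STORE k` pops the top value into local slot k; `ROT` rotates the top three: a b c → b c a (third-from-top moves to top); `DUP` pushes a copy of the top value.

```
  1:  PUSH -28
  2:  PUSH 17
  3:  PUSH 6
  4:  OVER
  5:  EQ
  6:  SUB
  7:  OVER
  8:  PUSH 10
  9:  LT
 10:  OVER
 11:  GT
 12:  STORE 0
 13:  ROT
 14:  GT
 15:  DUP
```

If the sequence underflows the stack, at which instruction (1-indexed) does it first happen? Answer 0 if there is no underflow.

13

PUSH -28 : -28
PUSH 17  : -28 17
PUSH 6   : -28 17 6
OVER     : -28 17 6 17
EQ       : -28 17 0
SUB      : -28 17
OVER     : -28 17 -28
PUSH 10  : -28 17 -28 10
LT       : -28 17 1
OVER     : -28 17 1 17
GT       : -28 17 0
STORE 0  : -28 17
ROT  — needs 3 operands, stack has 2 → underflow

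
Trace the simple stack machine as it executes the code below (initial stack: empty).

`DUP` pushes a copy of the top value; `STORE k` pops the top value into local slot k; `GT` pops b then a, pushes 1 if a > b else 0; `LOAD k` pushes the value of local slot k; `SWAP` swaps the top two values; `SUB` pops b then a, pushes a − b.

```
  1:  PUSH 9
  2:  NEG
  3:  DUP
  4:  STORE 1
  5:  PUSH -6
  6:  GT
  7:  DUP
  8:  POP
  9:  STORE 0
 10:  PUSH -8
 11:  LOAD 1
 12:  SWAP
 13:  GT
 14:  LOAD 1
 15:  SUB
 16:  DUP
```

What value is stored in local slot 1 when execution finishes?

-9

PUSH 9  → [9]
NEG     → [-9]
DUP     → [-9, -9]
STORE 1 → [-9]
PUSH -6 → [-9, -6]
GT      → [0]
DUP     → [0, 0]
POP     → [0]
STORE 0 → []
PUSH -8 → [-8]
LOAD 1  → [-8, -9]
SWAP    → [-9, -8]
GT      → [0]
LOAD 1  → [0, -9]
SUB     → [9]
DUP     → [9, 9]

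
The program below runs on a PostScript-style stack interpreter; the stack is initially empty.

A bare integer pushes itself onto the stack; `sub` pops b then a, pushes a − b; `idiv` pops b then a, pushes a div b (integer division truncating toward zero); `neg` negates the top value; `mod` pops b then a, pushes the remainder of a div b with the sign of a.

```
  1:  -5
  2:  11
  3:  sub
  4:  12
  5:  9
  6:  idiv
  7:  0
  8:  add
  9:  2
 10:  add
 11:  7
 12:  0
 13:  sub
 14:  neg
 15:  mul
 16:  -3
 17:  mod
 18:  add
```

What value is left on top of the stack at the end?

-5    -5
11    -5 11
sub   -16
12    -16 12
9     -16 12 9
idiv  -16 1
0     -16 1 0
add   -16 1
2     -16 1 2
add   -16 3
7     -16 3 7
0     -16 3 7 0
sub   -16 3 7
neg   -16 3 -7
mul   -16 -21
-3    -16 -21 -3
mod   -16 0
add   -16

-16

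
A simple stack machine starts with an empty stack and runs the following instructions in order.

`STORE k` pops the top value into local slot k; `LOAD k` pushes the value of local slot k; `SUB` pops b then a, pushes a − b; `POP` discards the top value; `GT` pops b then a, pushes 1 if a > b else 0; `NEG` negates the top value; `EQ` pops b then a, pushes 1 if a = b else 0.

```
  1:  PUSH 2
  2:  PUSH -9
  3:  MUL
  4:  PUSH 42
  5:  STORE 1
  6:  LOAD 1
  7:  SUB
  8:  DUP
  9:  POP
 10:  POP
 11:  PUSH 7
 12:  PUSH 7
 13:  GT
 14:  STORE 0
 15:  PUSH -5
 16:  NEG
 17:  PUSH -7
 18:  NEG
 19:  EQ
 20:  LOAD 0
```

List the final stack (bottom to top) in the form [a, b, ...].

[0, 0]

PUSH 2   [2]
PUSH -9  [2, -9]
MUL      [-18]
PUSH 42  [-18, 42]
STORE 1  [-18]
LOAD 1   [-18, 42]
SUB      [-60]
DUP      [-60, -60]
POP      [-60]
POP      []
PUSH 7   [7]
PUSH 7   [7, 7]
GT       [0]
STORE 0  []
PUSH -5  [-5]
NEG      [5]
PUSH -7  [5, -7]
NEG      [5, 7]
EQ       [0]
LOAD 0   [0, 0]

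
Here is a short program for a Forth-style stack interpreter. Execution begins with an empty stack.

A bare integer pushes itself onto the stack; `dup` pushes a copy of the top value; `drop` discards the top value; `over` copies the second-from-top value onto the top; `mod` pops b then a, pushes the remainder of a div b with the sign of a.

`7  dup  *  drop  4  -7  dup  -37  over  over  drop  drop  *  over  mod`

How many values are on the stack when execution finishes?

7     7
dup   7 7
*     49
drop  (empty)
4     4
-7    4 -7
dup   4 -7 -7
-37   4 -7 -7 -37
over  4 -7 -7 -37 -7
over  4 -7 -7 -37 -7 -37
drop  4 -7 -7 -37 -7
drop  4 -7 -7 -37
*     4 -7 259
over  4 -7 259 -7
mod   4 -7 0

3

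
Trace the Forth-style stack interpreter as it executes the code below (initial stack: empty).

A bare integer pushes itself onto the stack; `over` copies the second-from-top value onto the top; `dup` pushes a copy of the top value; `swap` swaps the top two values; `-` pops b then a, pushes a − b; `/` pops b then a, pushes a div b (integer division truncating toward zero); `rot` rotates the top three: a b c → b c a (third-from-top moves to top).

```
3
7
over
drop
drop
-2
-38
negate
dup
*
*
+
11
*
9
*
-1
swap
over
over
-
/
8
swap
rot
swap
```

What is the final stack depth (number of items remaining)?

3      -> [3]
7      -> [3, 7]
over   -> [3, 7, 3]
drop   -> [3, 7]
drop   -> [3]
-2     -> [3, -2]
-38    -> [3, -2, -38]
negate -> [3, -2, 38]
dup    -> [3, -2, 38, 38]
*      -> [3, -2, 1444]
*      -> [3, -2888]
+      -> [-2885]
11     -> [-2885, 11]
*      -> [-31735]
9      -> [-31735, 9]
*      -> [-285615]
-1     -> [-285615, -1]
swap   -> [-1, -285615]
over   -> [-1, -285615, -1]
over   -> [-1, -285615, -1, -285615]
-      -> [-1, -285615, 285614]
/      -> [-1, -1]
8      -> [-1, -1, 8]
swap   -> [-1, 8, -1]
rot    -> [8, -1, -1]
swap   -> [8, -1, -1]

3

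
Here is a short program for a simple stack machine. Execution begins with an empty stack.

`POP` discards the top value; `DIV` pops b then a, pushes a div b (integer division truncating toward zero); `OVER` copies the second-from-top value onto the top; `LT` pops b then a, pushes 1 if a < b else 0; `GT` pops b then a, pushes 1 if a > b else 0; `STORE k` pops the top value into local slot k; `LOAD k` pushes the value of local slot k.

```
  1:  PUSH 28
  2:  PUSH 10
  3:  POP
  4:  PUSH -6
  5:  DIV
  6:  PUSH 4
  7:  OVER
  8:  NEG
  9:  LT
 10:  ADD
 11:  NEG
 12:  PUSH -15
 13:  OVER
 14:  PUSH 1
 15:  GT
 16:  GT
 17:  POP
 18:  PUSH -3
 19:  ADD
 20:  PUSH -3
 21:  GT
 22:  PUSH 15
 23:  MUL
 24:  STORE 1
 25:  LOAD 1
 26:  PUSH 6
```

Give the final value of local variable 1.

PUSH 28  : 28
PUSH 10  : 28 10
POP      : 28
PUSH -6  : 28 -6
DIV      : -4
PUSH 4   : -4 4
OVER     : -4 4 -4
NEG      : -4 4 4
LT       : -4 0
ADD      : -4
NEG      : 4
PUSH -15 : 4 -15
OVER     : 4 -15 4
PUSH 1   : 4 -15 4 1
GT       : 4 -15 1
GT       : 4 0
POP      : 4
PUSH -3  : 4 -3
ADD      : 1
PUSH -3  : 1 -3
GT       : 1
PUSH 15  : 1 15
MUL      : 15
STORE 1  : (empty)
LOAD 1   : 15
PUSH 6   : 15 6

15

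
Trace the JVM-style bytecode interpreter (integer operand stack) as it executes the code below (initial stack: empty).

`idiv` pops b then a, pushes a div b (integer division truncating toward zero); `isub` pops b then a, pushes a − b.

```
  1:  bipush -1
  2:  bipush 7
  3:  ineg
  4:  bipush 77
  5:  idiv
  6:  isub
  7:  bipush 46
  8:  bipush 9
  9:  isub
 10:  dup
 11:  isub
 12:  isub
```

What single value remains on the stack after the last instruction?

-1

bipush -1 : [-1]
bipush 7  : [-1, 7]
ineg      : [-1, -7]
bipush 77 : [-1, -7, 77]
idiv      : [-1, 0]
isub      : [-1]
bipush 46 : [-1, 46]
bipush 9  : [-1, 46, 9]
isub      : [-1, 37]
dup       : [-1, 37, 37]
isub      : [-1, 0]
isub      : [-1]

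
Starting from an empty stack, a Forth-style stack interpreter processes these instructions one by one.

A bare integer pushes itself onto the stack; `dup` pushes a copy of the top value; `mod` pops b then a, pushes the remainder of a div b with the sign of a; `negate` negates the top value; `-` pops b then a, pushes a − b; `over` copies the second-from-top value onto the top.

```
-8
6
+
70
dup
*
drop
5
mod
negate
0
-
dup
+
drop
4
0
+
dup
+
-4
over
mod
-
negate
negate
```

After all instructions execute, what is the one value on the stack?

-8     -> -8
6      -> -8 6
+      -> -2
70     -> -2 70
dup    -> -2 70 70
*      -> -2 4900
drop   -> -2
5      -> -2 5
mod    -> -2
negate -> 2
0      -> 2 0
-      -> 2
dup    -> 2 2
+      -> 4
drop   -> (empty)
4      -> 4
0      -> 4 0
+      -> 4
dup    -> 4 4
+      -> 8
-4     -> 8 -4
over   -> 8 -4 8
mod    -> 8 -4
-      -> 12
negate -> -12
negate -> 12

12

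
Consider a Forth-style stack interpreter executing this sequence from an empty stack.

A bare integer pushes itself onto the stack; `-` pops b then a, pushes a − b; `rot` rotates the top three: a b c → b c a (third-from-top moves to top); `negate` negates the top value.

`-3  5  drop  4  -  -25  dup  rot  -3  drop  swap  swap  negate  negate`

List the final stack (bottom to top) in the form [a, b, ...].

[-25, -25, -7]

-3     -> [-3]
5      -> [-3, 5]
drop   -> [-3]
4      -> [-3, 4]
-      -> [-7]
-25    -> [-7, -25]
dup    -> [-7, -25, -25]
rot    -> [-25, -25, -7]
-3     -> [-25, -25, -7, -3]
drop   -> [-25, -25, -7]
swap   -> [-25, -7, -25]
swap   -> [-25, -25, -7]
negate -> [-25, -25, 7]
negate -> [-25, -25, -7]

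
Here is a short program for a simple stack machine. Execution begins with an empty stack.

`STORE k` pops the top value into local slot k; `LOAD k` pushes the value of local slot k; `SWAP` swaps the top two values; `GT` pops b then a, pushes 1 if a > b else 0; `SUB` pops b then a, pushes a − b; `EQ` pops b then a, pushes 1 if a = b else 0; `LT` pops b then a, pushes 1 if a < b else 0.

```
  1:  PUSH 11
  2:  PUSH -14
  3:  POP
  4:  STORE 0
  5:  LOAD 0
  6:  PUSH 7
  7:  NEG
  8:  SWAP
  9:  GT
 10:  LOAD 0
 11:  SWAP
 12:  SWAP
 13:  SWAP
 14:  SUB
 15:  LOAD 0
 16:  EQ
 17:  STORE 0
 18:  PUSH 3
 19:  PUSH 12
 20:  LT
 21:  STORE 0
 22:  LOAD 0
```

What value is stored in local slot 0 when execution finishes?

PUSH 11  : 11
PUSH -14 : 11 -14
POP      : 11
STORE 0  : (empty)
LOAD 0   : 11
PUSH 7   : 11 7
NEG      : 11 -7
SWAP     : -7 11
GT       : 0
LOAD 0   : 0 11
SWAP     : 11 0
SWAP     : 0 11
SWAP     : 11 0
SUB      : 11
LOAD 0   : 11 11
EQ       : 1
STORE 0  : (empty)
PUSH 3   : 3
PUSH 12  : 3 12
LT       : 1
STORE 0  : (empty)
LOAD 0   : 1

1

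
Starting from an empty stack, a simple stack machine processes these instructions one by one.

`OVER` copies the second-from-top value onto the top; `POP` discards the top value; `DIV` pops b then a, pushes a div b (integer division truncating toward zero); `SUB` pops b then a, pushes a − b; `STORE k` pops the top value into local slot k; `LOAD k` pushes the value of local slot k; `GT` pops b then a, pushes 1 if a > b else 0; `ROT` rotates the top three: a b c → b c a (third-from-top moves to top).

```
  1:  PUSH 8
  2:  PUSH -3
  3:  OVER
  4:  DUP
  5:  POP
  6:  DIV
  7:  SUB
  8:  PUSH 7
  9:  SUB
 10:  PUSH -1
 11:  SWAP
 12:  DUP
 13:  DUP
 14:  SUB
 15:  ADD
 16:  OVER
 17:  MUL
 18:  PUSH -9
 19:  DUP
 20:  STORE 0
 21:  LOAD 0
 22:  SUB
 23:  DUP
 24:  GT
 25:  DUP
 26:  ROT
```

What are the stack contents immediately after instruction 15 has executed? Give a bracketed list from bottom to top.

[-1, 1]

PUSH 8  -> 8
PUSH -3 -> 8 -3
OVER    -> 8 -3 8
DUP     -> 8 -3 8 8
POP     -> 8 -3 8
DIV     -> 8 0
SUB     -> 8
PUSH 7  -> 8 7
SUB     -> 1
PUSH -1 -> 1 -1
SWAP    -> -1 1
DUP     -> -1 1 1
DUP     -> -1 1 1 1
SUB     -> -1 1 0
ADD     -> -1 1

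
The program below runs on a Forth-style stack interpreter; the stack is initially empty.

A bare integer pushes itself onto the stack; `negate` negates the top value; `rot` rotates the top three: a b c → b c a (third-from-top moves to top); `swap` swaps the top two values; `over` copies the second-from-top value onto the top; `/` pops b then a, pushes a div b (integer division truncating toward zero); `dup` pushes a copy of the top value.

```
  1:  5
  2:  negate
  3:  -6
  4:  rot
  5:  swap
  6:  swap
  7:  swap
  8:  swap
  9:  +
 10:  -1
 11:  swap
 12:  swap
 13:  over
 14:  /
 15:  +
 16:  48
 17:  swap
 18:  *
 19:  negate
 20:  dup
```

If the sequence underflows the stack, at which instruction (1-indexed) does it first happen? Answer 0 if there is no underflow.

4

5      → [5]
negate → [-5]
-6     → [-5, -6]
rot  — needs 3 operands, stack has 2 → underflow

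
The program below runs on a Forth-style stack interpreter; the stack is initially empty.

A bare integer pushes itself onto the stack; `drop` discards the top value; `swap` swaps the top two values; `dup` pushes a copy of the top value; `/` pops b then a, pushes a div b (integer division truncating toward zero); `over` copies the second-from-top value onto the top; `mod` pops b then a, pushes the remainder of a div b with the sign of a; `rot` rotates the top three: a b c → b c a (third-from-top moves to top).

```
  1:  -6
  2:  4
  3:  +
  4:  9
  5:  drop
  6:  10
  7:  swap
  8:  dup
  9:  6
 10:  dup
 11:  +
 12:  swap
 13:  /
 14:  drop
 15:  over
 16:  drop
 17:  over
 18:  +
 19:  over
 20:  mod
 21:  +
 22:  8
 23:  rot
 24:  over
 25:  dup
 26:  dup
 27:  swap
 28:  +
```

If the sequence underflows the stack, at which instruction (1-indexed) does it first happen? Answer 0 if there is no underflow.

-6   : [-6]
4    : [-6, 4]
+    : [-2]
9    : [-2, 9]
drop : [-2]
10   : [-2, 10]
swap : [10, -2]
dup  : [10, -2, -2]
6    : [10, -2, -2, 6]
dup  : [10, -2, -2, 6, 6]
+    : [10, -2, -2, 12]
swap : [10, -2, 12, -2]
/    : [10, -2, -6]
drop : [10, -2]
over : [10, -2, 10]
drop : [10, -2]
over : [10, -2, 10]
+    : [10, 8]
over : [10, 8, 10]
mod  : [10, 8]
+    : [18]
8    : [18, 8]
rot  — needs 3 operands, stack has 2 → underflow

23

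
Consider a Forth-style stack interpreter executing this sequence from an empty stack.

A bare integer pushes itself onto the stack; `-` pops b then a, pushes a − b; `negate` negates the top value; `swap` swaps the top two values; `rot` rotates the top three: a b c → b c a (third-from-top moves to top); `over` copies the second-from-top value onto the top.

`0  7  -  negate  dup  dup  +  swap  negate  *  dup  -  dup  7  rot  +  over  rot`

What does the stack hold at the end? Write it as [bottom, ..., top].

[7, 0, 0]

0      : [0]
7      : [0, 7]
-      : [-7]
negate : [7]
dup    : [7, 7]
dup    : [7, 7, 7]
+      : [7, 14]
swap   : [14, 7]
negate : [14, -7]
*      : [-98]
dup    : [-98, -98]
-      : [0]
dup    : [0, 0]
7      : [0, 0, 7]
rot    : [0, 7, 0]
+      : [0, 7]
over   : [0, 7, 0]
rot    : [7, 0, 0]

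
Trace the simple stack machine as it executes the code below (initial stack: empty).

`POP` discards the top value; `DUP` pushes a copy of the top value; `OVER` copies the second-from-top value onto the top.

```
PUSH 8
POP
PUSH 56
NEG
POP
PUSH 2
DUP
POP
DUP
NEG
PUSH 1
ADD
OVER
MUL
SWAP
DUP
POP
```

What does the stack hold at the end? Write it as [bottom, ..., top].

[-2, 2]

PUSH 8  -> [8]
POP     -> []
PUSH 56 -> [56]
NEG     -> [-56]
POP     -> []
PUSH 2  -> [2]
DUP     -> [2, 2]
POP     -> [2]
DUP     -> [2, 2]
NEG     -> [2, -2]
PUSH 1  -> [2, -2, 1]
ADD     -> [2, -1]
OVER    -> [2, -1, 2]
MUL     -> [2, -2]
SWAP    -> [-2, 2]
DUP     -> [-2, 2, 2]
POP     -> [-2, 2]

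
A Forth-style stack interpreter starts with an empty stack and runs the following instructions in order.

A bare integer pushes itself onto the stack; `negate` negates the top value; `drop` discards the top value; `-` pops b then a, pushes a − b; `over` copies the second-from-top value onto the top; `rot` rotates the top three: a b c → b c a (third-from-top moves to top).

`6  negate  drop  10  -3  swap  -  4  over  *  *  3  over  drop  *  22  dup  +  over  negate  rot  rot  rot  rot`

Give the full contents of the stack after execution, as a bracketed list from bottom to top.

[44, -2028, 2028]

6      -> [6]
negate -> [-6]
drop   -> []
10     -> [10]
-3     -> [10, -3]
swap   -> [-3, 10]
-      -> [-13]
4      -> [-13, 4]
over   -> [-13, 4, -13]
*      -> [-13, -52]
*      -> [676]
3      -> [676, 3]
over   -> [676, 3, 676]
drop   -> [676, 3]
*      -> [2028]
22     -> [2028, 22]
dup    -> [2028, 22, 22]
+      -> [2028, 44]
over   -> [2028, 44, 2028]
negate -> [2028, 44, -2028]
rot    -> [44, -2028, 2028]
rot    -> [-2028, 2028, 44]
rot    -> [2028, 44, -2028]
rot    -> [44, -2028, 2028]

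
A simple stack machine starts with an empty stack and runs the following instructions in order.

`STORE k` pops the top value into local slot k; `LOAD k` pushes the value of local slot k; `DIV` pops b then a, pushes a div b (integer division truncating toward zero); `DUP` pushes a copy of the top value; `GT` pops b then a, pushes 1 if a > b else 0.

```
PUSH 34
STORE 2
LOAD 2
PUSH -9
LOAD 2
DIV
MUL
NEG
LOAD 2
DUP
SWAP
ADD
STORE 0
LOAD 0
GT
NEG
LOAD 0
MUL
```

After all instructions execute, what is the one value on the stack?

0

PUSH 34 → 34
STORE 2 → (empty)
LOAD 2  → 34
PUSH -9 → 34 -9
LOAD 2  → 34 -9 34
DIV     → 34 0
MUL     → 0
NEG     → 0
LOAD 2  → 0 34
DUP     → 0 34 34
SWAP    → 0 34 34
ADD     → 0 68
STORE 0 → 0
LOAD 0  → 0 68
GT      → 0
NEG     → 0
LOAD 0  → 0 68
MUL     → 0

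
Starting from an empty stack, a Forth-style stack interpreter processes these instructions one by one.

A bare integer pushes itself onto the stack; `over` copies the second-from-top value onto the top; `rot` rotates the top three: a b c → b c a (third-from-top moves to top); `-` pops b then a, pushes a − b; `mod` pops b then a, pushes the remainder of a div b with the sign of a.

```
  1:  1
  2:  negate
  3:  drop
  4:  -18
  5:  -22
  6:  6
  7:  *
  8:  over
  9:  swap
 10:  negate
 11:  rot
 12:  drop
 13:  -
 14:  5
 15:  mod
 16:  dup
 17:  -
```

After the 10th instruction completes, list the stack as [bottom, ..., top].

[-18, -18, 132]

1      : [1]
negate : [-1]
drop   : []
-18    : [-18]
-22    : [-18, -22]
6      : [-18, -22, 6]
*      : [-18, -132]
over   : [-18, -132, -18]
swap   : [-18, -18, -132]
negate : [-18, -18, 132]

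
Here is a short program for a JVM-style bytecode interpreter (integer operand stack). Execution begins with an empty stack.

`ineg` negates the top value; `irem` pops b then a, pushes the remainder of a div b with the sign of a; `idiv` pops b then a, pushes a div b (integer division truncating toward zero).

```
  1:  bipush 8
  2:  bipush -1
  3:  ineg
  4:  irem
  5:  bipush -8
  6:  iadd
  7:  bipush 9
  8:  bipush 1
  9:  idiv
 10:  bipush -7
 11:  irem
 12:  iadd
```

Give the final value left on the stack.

-6

bipush 8  -> 8
bipush -1 -> 8 -1
ineg      -> 8 1
irem      -> 0
bipush -8 -> 0 -8
iadd      -> -8
bipush 9  -> -8 9
bipush 1  -> -8 9 1
idiv      -> -8 9
bipush -7 -> -8 9 -7
irem      -> -8 2
iadd      -> -6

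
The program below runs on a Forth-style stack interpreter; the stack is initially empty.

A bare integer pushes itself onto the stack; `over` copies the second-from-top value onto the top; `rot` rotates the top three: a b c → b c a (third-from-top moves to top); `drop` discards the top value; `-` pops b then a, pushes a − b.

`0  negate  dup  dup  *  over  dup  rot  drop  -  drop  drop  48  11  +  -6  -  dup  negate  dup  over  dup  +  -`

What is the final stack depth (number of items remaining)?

0      → 0
negate → 0
dup    → 0 0
dup    → 0 0 0
*      → 0 0
over   → 0 0 0
dup    → 0 0 0 0
rot    → 0 0 0 0
drop   → 0 0 0
-      → 0 0
drop   → 0
drop   → (empty)
48     → 48
11     → 48 11
+      → 59
-6     → 59 -6
-      → 65
dup    → 65 65
negate → 65 -65
dup    → 65 -65 -65
over   → 65 -65 -65 -65
dup    → 65 -65 -65 -65 -65
+      → 65 -65 -65 -130
-      → 65 -65 65

3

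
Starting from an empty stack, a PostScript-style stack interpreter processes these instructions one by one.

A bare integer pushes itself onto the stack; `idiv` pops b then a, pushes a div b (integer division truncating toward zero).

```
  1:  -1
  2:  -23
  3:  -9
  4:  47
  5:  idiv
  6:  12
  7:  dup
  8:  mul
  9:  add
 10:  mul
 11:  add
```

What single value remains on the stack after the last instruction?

-3313

-1   -> -1
-23  -> -1 -23
-9   -> -1 -23 -9
47   -> -1 -23 -9 47
idiv -> -1 -23 0
12   -> -1 -23 0 12
dup  -> -1 -23 0 12 12
mul  -> -1 -23 0 144
add  -> -1 -23 144
mul  -> -1 -3312
add  -> -3313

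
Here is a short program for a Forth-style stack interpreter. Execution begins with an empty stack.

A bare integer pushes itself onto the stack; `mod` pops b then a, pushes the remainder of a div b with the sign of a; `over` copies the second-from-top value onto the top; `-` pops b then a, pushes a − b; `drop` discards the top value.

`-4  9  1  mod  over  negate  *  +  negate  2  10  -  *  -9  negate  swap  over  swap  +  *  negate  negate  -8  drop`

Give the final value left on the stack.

-207

-4     : -4
9      : -4 9
1      : -4 9 1
mod    : -4 0
over   : -4 0 -4
negate : -4 0 4
*      : -4 0
+      : -4
negate : 4
2      : 4 2
10     : 4 2 10
-      : 4 -8
*      : -32
-9     : -32 -9
negate : -32 9
swap   : 9 -32
over   : 9 -32 9
swap   : 9 9 -32
+      : 9 -23
*      : -207
negate : 207
negate : -207
-8     : -207 -8
drop   : -207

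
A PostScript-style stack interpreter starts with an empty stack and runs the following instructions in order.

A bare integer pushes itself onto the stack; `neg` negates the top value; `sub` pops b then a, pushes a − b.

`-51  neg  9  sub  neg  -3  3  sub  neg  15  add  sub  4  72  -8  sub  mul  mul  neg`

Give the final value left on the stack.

20160

-51 → -51
neg → 51
9   → 51 9
sub → 42
neg → -42
-3  → -42 -3
3   → -42 -3 3
sub → -42 -6
neg → -42 6
15  → -42 6 15
add → -42 21
sub → -63
4   → -63 4
72  → -63 4 72
-8  → -63 4 72 -8
sub → -63 4 80
mul → -63 320
mul → -20160
neg → 20160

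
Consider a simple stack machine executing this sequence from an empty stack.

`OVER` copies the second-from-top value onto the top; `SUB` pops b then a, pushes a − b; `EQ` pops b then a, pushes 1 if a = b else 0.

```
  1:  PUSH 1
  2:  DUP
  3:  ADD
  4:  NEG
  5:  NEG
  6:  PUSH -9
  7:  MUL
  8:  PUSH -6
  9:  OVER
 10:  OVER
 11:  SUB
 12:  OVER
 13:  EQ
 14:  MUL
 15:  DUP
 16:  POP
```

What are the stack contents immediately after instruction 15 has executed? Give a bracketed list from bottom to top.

PUSH 1  → 1
DUP     → 1 1
ADD     → 2
NEG     → -2
NEG     → 2
PUSH -9 → 2 -9
MUL     → -18
PUSH -6 → -18 -6
OVER    → -18 -6 -18
OVER    → -18 -6 -18 -6
SUB     → -18 -6 -12
OVER    → -18 -6 -12 -6
EQ      → -18 -6 0
MUL     → -18 0
DUP     → -18 0 0

[-18, 0, 0]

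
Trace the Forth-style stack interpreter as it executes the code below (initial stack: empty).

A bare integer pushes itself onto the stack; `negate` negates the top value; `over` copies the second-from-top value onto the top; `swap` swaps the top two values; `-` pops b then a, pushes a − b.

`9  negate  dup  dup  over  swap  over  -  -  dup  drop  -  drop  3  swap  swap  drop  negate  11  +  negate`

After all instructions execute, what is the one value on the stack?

-20

9       9
negate  -9
dup     -9 -9
dup     -9 -9 -9
over    -9 -9 -9 -9
swap    -9 -9 -9 -9
over    -9 -9 -9 -9 -9
-       -9 -9 -9 0
-       -9 -9 -9
dup     -9 -9 -9 -9
drop    -9 -9 -9
-       -9 0
drop    -9
3       -9 3
swap    3 -9
swap    -9 3
drop    -9
negate  9
11      9 11
+       20
negate  -20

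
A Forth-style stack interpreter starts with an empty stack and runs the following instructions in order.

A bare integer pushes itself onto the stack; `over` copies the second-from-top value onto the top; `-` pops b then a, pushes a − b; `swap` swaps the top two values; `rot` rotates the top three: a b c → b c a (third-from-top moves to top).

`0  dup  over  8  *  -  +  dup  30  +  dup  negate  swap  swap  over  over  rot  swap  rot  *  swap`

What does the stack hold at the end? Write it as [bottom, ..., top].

[0, 30, -900, -30]

0      -> [0]
dup    -> [0, 0]
over   -> [0, 0, 0]
8      -> [0, 0, 0, 8]
*      -> [0, 0, 0]
-      -> [0, 0]
+      -> [0]
dup    -> [0, 0]
30     -> [0, 0, 30]
+      -> [0, 30]
dup    -> [0, 30, 30]
negate -> [0, 30, -30]
swap   -> [0, -30, 30]
swap   -> [0, 30, -30]
over   -> [0, 30, -30, 30]
over   -> [0, 30, -30, 30, -30]
rot    -> [0, 30, 30, -30, -30]
swap   -> [0, 30, 30, -30, -30]
rot    -> [0, 30, -30, -30, 30]
*      -> [0, 30, -30, -900]
swap   -> [0, 30, -900, -30]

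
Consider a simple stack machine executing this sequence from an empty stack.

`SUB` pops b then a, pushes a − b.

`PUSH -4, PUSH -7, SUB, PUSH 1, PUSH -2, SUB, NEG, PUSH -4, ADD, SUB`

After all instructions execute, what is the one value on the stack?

10

PUSH -4  [-4]
PUSH -7  [-4, -7]
SUB      [3]
PUSH 1   [3, 1]
PUSH -2  [3, 1, -2]
SUB      [3, 3]
NEG      [3, -3]
PUSH -4  [3, -3, -4]
ADD      [3, -7]
SUB      [10]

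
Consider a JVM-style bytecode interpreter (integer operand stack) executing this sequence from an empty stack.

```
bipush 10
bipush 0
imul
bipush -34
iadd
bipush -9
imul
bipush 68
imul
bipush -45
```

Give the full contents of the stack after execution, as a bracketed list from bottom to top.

[20808, -45]

bipush 10  -> 10
bipush 0   -> 10 0
imul       -> 0
bipush -34 -> 0 -34
iadd       -> -34
bipush -9  -> -34 -9
imul       -> 306
bipush 68  -> 306 68
imul       -> 20808
bipush -45 -> 20808 -45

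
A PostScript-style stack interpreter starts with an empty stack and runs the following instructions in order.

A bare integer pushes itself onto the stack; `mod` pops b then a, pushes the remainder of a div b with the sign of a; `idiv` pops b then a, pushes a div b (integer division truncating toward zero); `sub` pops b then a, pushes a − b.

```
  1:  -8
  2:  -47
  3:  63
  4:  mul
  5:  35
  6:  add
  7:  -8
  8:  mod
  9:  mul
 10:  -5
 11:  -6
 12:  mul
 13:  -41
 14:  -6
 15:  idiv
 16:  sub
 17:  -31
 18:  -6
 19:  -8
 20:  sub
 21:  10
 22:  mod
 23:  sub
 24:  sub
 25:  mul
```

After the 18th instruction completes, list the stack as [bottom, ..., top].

[48, 24, -31, -6]

-8   -> [-8]
-47  -> [-8, -47]
63   -> [-8, -47, 63]
mul  -> [-8, -2961]
35   -> [-8, -2961, 35]
add  -> [-8, -2926]
-8   -> [-8, -2926, -8]
mod  -> [-8, -6]
mul  -> [48]
-5   -> [48, -5]
-6   -> [48, -5, -6]
mul  -> [48, 30]
-41  -> [48, 30, -41]
-6   -> [48, 30, -41, -6]
idiv -> [48, 30, 6]
sub  -> [48, 24]
-31  -> [48, 24, -31]
-6   -> [48, 24, -31, -6]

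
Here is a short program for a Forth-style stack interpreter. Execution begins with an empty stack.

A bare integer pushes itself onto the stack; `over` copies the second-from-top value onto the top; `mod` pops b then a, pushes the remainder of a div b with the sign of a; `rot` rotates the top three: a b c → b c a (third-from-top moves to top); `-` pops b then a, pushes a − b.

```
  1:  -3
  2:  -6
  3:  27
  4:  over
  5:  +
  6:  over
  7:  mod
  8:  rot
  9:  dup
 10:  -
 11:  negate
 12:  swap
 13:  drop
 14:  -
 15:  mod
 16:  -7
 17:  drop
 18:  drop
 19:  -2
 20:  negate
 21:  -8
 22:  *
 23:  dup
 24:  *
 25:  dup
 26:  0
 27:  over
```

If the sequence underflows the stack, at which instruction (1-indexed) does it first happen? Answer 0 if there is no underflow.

15

-3     : [-3]
-6     : [-3, -6]
27     : [-3, -6, 27]
over   : [-3, -6, 27, -6]
+      : [-3, -6, 21]
over   : [-3, -6, 21, -6]
mod    : [-3, -6, 3]
rot    : [-6, 3, -3]
dup    : [-6, 3, -3, -3]
-      : [-6, 3, 0]
negate : [-6, 3, 0]
swap   : [-6, 0, 3]
drop   : [-6, 0]
-      : [-6]
mod  — needs 2 operands, stack has 1 → underflow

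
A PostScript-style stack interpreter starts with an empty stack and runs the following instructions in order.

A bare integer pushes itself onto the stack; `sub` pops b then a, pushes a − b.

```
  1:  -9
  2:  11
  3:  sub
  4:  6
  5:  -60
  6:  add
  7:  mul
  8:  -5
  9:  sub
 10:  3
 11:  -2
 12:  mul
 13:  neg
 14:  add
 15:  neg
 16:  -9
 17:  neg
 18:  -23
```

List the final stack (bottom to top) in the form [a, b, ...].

[-1091, 9, -23]

-9  -> -9
11  -> -9 11
sub -> -20
6   -> -20 6
-60 -> -20 6 -60
add -> -20 -54
mul -> 1080
-5  -> 1080 -5
sub -> 1085
3   -> 1085 3
-2  -> 1085 3 -2
mul -> 1085 -6
neg -> 1085 6
add -> 1091
neg -> -1091
-9  -> -1091 -9
neg -> -1091 9
-23 -> -1091 9 -23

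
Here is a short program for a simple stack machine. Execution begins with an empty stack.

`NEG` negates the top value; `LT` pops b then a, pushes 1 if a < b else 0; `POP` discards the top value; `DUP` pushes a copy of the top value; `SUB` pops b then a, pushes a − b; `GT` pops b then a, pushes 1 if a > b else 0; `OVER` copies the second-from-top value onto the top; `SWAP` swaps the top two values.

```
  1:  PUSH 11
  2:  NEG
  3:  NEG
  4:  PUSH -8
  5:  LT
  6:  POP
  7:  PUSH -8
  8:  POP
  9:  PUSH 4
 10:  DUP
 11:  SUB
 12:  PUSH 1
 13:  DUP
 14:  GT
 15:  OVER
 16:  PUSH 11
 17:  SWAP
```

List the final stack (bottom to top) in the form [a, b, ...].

PUSH 11 -> [11]
NEG     -> [-11]
NEG     -> [11]
PUSH -8 -> [11, -8]
LT      -> [0]
POP     -> []
PUSH -8 -> [-8]
POP     -> []
PUSH 4  -> [4]
DUP     -> [4, 4]
SUB     -> [0]
PUSH 1  -> [0, 1]
DUP     -> [0, 1, 1]
GT      -> [0, 0]
OVER    -> [0, 0, 0]
PUSH 11 -> [0, 0, 0, 11]
SWAP    -> [0, 0, 11, 0]

[0, 0, 11, 0]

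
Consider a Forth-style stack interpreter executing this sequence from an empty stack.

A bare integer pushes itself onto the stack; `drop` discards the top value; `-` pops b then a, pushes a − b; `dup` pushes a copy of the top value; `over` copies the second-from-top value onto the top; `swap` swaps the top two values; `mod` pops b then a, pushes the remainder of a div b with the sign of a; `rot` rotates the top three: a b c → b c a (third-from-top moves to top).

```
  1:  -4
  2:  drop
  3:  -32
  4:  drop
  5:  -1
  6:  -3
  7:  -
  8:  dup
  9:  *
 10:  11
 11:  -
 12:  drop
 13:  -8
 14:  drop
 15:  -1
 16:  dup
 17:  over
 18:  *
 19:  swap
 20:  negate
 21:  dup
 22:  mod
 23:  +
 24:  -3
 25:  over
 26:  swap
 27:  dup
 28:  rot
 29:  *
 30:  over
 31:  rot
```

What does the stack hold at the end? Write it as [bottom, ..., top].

-4     → -4
drop   → (empty)
-32    → -32
drop   → (empty)
-1     → -1
-3     → -1 -3
-      → 2
dup    → 2 2
*      → 4
11     → 4 11
-      → -7
drop   → (empty)
-8     → -8
drop   → (empty)
-1     → -1
dup    → -1 -1
over   → -1 -1 -1
*      → -1 1
swap   → 1 -1
negate → 1 1
dup    → 1 1 1
mod    → 1 0
+      → 1
-3     → 1 -3
over   → 1 -3 1
swap   → 1 1 -3
dup    → 1 1 -3 -3
rot    → 1 -3 -3 1
*      → 1 -3 -3
over   → 1 -3 -3 -3
rot    → 1 -3 -3 -3

[1, -3, -3, -3]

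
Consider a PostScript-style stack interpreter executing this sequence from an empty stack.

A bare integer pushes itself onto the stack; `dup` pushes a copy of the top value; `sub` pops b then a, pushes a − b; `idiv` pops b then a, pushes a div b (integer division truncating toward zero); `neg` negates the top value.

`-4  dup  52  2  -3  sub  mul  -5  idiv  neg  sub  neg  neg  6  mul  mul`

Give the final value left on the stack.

1344

-4   → -4
dup  → -4 -4
52   → -4 -4 52
2    → -4 -4 52 2
-3   → -4 -4 52 2 -3
sub  → -4 -4 52 5
mul  → -4 -4 260
-5   → -4 -4 260 -5
idiv → -4 -4 -52
neg  → -4 -4 52
sub  → -4 -56
neg  → -4 56
neg  → -4 -56
6    → -4 -56 6
mul  → -4 -336
mul  → 1344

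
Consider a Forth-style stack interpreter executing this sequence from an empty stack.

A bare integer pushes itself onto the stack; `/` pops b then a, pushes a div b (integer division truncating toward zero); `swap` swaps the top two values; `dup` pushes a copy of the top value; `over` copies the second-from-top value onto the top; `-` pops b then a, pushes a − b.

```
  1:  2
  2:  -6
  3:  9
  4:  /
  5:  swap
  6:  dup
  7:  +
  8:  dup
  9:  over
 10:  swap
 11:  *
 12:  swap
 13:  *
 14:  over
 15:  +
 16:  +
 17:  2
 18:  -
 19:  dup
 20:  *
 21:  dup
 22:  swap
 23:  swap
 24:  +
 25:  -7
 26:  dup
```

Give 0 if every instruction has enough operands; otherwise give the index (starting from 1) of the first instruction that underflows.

0

2    → 2
-6   → 2 -6
9    → 2 -6 9
/    → 2 0
swap → 0 2
dup  → 0 2 2
+    → 0 4
dup  → 0 4 4
over → 0 4 4 4
swap → 0 4 4 4
*    → 0 4 16
swap → 0 16 4
*    → 0 64
over → 0 64 0
+    → 0 64
+    → 64
2    → 64 2
-    → 62
dup  → 62 62
*    → 3844
dup  → 3844 3844
swap → 3844 3844
swap → 3844 3844
+    → 7688
-7   → 7688 -7
dup  → 7688 -7 -7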